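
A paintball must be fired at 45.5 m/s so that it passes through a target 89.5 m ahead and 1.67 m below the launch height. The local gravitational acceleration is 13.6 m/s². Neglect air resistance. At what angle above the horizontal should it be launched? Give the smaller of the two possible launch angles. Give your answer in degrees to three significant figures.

16.8°

Trajectory: y = x tanθ − g x² (1 + tan²θ)/(2v₀²). With x = 89.5, y = −1.67, v₀ = 45.5, g = 13.6:
26.31 tan²θ − 89.5 tanθ + (24.64) = 0.
tanθ = [89.5 ± √(89.5² − 4 × 26.31 × (24.64))] / (2 × 26.31) = (89.5 ± 73.60) / 52.62, giving tanθ = 0.3022 or 3.100.
θ = 16.81° or 72.12°; the smaller is 16.81°.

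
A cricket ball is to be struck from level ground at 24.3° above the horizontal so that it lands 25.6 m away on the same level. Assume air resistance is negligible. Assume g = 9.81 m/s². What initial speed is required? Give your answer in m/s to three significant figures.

Level-ground range: R = v₀² sin(2θ)/g, so v₀ = √(gR / sin 2θ).
v₀ = √(9.81 × 25.6 / sin 48.60°) = √(251.1 / 0.7501) = √334.80 = 18.30 m/s.

18.3 m/s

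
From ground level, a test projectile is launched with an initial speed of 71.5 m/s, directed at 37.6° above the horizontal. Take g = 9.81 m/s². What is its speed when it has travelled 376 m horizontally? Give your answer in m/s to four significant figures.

60.59 m/s

Resolve: vₓ = 71.50 cos 37.6° = 56.65 m/s and v_y0 = 71.50 sin 37.6° = 43.63 m/s.
Time to reach x = 376 m: t = x/vₓ = 376/56.65 = 6.637 s.
Vertical velocity there: v_y = v_y0 − g t = 43.63 − 9.81 × 6.637 = −21.49 m/s.
Speed: √(vₓ² + v_y²) = √(56.65² + 21.49²) = 60.59 m/s.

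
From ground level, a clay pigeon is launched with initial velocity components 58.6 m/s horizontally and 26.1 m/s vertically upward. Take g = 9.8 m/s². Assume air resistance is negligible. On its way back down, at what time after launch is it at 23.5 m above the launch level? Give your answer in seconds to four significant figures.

Height y(t) = 26.10 t − 4.900 t² = 23.5 gives 4.900 t² − 26.10 t + 23.5 = 0.
t = [26.10 ± √(26.10² − 2·9.80·23.5)] / 9.80 = (26.10 ± 14.85) / 9.80, so t = 1.148 s or t = 4.179 s.
The descending-branch root is 4.179 s.

4.179 s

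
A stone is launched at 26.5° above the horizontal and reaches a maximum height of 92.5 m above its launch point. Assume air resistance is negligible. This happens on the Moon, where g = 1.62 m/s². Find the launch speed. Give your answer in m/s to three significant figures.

At the peak v_y = 0, so v_y0 = √(2gH) = √(2 × 1.62 × 92.5) = 17.31 m/s.
v_y0 = v₀ sin θ ⇒ v₀ = 17.31 / sin 26.5° = 38.80 m/s.

38.8 m/s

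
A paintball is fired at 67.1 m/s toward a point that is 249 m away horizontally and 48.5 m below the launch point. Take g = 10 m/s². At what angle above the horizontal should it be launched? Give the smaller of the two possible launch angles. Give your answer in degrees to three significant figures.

Trajectory: y = x tanθ − g x² (1 + tan²θ)/(2v₀²). With x = 249, y = −48.5, v₀ = 67.1, g = 10.0:
68.85 tan²θ − 249 tanθ + (20.35) = 0.
tanθ = [249 ± √(249² − 4 × 68.85 × (20.35))] / (2 × 68.85) = (249 ± 237.5) / 137.7, giving tanθ = 0.08368 or 3.533.
θ = 4.783° or 74.19°; the smaller is 4.783°.

4.78°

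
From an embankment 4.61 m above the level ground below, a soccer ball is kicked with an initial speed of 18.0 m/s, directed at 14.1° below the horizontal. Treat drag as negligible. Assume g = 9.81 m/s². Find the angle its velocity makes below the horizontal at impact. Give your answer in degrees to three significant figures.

Components: vₓ = 18.00 cos 14.1° = 17.46 m/s, v_y0 = −4.385 m/s (downward).
Vertical motion (up positive, ground at y = 0): 4.905 t² − (−4.385) t − 4.61 = 0, so t = (−4.385 + √(4.385² + 2·9.81·4.61)) / 9.81 = (−4.385 + 10.47) / 9.81 = 0.6206 s.
At impact: v_y = v_y0 − g t = −10.47 m/s; vₓ = 17.46 m/s.
Angle below horizontal: arctan(|v_y|/vₓ) = arctan(10.47/17.46) = 30.96°.

31.0°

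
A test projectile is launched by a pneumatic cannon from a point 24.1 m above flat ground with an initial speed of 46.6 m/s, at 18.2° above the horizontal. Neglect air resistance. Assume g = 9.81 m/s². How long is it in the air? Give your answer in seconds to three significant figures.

Horizontal component vₓ = 46.60 cos 18.2° = 44.27 m/s; vertical v_y0 = 46.60 sin 18.2° = 14.55 m/s.
The projectile lands when y = 24.1 + (14.55) t − ½·9.81·t² = 0. Positive root: t = (14.55 + √(14.55² + 2·9.81·24.1)) / 9.81 = (14.55 + 26.17) / 9.81 = 4.151 s.

4.15 s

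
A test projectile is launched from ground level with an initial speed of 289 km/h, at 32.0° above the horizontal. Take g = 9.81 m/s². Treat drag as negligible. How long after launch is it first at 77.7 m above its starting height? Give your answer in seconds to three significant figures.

Convert: 289 km/h = 289/3.6 = 80.28 m/s.
vₓ = 80.28 cos 32.0° = 68.08 m/s; v_y0 = 80.28 sin 32.0° = 42.54 m/s.
Height y(t) = 42.54 t − 4.905 t² = 77.7 gives 4.905 t² − 42.54 t + 77.7 = 0.
t = [42.54 ± √(42.54² − 2·9.81·77.7)] / 9.81 = (42.54 ± 16.89) / 9.81, so t = 2.615 s or t = 6.058 s.
The first (ascending) time is 2.615 s.

2.61 s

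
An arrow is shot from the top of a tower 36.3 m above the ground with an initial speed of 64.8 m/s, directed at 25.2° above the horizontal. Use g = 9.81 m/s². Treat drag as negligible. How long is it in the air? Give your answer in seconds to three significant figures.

Components: vₓ = 64.80 cos 25.2° = 58.63 m/s, v_y0 = 64.80 sin 25.2° = 27.59 m/s.
Vertical motion (up positive, ground at y = 0): 4.905 t² − (27.59) t − 36.3 = 0, so t = (27.59 + √(27.59² + 2·9.81·36.3)) / 9.81 = (27.59 + 38.39) / 9.81 = 6.725 s.

6.73 s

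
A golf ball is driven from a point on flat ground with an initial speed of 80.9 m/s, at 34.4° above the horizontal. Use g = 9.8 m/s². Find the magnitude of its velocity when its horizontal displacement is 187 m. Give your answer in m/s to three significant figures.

Horizontal component vₓ = 80.90 cos 34.4° = 66.75 m/s; vertical v_y0 = 80.90 sin 34.4° = 45.71 m/s.
x = vₓ t ⇒ t = 187/66.75 = 2.801 s.
Vertical velocity there: v_y = v_y0 − g t = 45.71 − 9.80 × 2.801 = 18.25 m/s.
Speed: √(vₓ² + v_y²) = √(66.75² + 18.25²) = 69.20 m/s.

69.2 m/s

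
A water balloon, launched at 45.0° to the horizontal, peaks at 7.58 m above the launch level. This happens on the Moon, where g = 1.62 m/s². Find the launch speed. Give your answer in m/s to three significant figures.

At the peak v_y = 0, so v_y0 = √(2gH) = √(2 × 1.62 × 7.58) = 4.956 m/s.
v_y0 = v₀ sin θ ⇒ v₀ = 4.956 / sin 45.0° = 7.008 m/s.

7.01 m/s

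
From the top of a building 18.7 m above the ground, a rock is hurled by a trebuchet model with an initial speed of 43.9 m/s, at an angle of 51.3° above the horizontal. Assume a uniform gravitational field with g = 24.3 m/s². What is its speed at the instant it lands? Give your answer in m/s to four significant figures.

Horizontal component vₓ = 43.90 cos 51.3° = 27.45 m/s; vertical v_y0 = 43.90 sin 51.3° = 34.26 m/s.
Vertical motion (up positive, ground at y = 0): 12.15 t² − (34.26) t − 18.7 = 0, so t = (34.26 + √(34.26² + 2·24.3·18.7)) / 24.3 = (34.26 + 45.64) / 24.3 = 3.288 s.
Vertical velocity at impact: v_y = v_y0 − g t = 34.26 − 24.3 × 3.288 = −45.64 m/s.
Speed: |v| = √(vₓ² + v_y²) = √(27.45² + 45.64²) = 53.25 m/s.

53.25 m/s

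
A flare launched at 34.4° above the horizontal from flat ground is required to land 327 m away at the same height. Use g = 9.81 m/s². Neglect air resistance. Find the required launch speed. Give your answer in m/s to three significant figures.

From R = (v₀² / g) sin 2θ: v₀ = √(gR / sin 2θ).
v₀ = √(9.81 × 327 / sin 68.80°) = √(3208 / 0.9323) = √3440.7 = 58.66 m/s.

58.7 m/s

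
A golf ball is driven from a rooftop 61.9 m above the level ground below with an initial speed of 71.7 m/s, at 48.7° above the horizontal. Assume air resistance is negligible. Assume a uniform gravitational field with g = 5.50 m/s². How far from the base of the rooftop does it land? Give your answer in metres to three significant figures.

vₓ = 71.70 cos 48.7° = 47.32 m/s; v_y0 = 71.70 sin 48.7° = 53.87 m/s.
Vertical motion (up positive, ground at y = 0): 2.750 t² − (53.87) t − 61.9 = 0, so t = (53.87 + √(53.87² + 2·5.50·61.9)) / 5.50 = (53.87 + 59.85) / 5.50 = 20.68 s.
Horizontal distance: R = vₓ t = 47.32 × 20.68 = 978.4 m.

978 m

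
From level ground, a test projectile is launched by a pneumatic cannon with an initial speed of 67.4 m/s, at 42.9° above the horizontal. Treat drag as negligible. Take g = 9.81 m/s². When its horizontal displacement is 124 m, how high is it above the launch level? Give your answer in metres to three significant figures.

Horizontal component vₓ = 67.40 cos 42.9° = 49.37 m/s; vertical v_y0 = 67.40 sin 42.9° = 45.88 m/s.
x = vₓ t ⇒ t = 124/49.37 = 2.511 s.
Height: y = v_y0 t − ½ g t² = 45.88 × 2.511 − 4.905 × 2.511² = 115.2 − 30.94 = 84.29 m.

84.3 m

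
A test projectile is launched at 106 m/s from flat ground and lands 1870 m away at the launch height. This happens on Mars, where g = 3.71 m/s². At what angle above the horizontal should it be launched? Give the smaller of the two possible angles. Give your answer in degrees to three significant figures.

Level-ground range R = v₀² sin(2θ)/g ⇒ sin(2θ) = gR/v₀² = 3.71 × 1870 / 106² = 0.6175.
2θ = 38.13° or 180° − 38.13° = 141.9°, so θ = 19.07° or 70.93°.
The smaller angle is 19.07°.

19.1°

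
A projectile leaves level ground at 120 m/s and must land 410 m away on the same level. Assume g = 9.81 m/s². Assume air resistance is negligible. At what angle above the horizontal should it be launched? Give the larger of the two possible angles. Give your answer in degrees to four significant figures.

R = v₀² sin 2θ / g gives sin 2θ = gR/v₀² = 9.81·410/120² = 0.2793.
2θ = 16.22° or 180° − 16.22° = 163.8°, so θ = 8.110° or 81.89°.
The larger angle is 81.89°.

81.89°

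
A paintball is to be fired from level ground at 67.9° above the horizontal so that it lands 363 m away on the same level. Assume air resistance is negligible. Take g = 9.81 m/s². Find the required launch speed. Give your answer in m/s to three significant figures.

71.5 m/s

From R = (v₀² / g) sin 2θ: v₀ = √(gR / sin 2θ).
v₀ = √(9.81 × 363 / sin 135.8°) = √(3561 / 0.6972) = √5107.9 = 71.47 m/s.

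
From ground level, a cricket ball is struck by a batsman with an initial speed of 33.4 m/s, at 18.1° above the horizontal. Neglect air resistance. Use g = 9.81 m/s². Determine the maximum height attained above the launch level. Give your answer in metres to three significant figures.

Resolve: vₓ = 33.40 cos 18.1° = 31.75 m/s and v_y0 = 33.40 sin 18.1° = 10.38 m/s.
At the apex v_y = 0, so H = v_y0²/(2g) = 10.38²/19.62 = 5.488 m.

5.49 m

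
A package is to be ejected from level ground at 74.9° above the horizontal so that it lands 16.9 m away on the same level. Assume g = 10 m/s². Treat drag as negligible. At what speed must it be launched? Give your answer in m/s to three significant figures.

From R = (v₀² / g) sin 2θ: v₀ = √(gR / sin 2θ).
v₀ = √(10.0 × 16.9 / sin 149.8°) = √(169.0 / 0.5030) = √335.97 = 18.33 m/s.

18.3 m/s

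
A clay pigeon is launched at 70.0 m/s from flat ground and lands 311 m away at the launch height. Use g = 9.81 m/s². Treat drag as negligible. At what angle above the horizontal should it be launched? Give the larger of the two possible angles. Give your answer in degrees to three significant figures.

70.7°

From R = (v₀²/g) sin 2θ: sin 2θ = 9.81 × 311 / 4900.0 = 0.6226.
2θ = 38.51° or 180° − 38.51° = 141.5°, so θ = 19.25° or 70.75°.
The larger angle is 70.75°.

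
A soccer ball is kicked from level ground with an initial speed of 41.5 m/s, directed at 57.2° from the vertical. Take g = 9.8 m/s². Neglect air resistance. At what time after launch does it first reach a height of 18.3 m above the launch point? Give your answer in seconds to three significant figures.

Components: vₓ = 41.50 sin 57.2° = 34.88 m/s, v_y0 = 41.50 cos 57.2° = 22.48 m/s.
Set y = v_y0 t − ½ g t² = 18.3: 4.900 t² − 22.48 t + 18.3 = 0.
t = [22.48 ± √(22.48² − 2·9.80·18.3)] / 9.80 = (22.48 ± 12.11) / 9.80, so t = 1.058 s or t = 3.530 s.
The first (ascending) time is 1.058 s.

1.06 s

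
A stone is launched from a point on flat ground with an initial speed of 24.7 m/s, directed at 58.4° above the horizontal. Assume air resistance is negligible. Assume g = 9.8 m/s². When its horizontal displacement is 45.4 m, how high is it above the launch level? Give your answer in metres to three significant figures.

Components: vₓ = 24.70 cos 58.4° = 12.94 m/s, v_y0 = 24.70 sin 58.4° = 21.04 m/s.
At x = 45.4 m, t = x/vₓ = 45.4/12.94 = 3.508 s.
Height: y = v_y0 t − ½ g t² = 21.04 × 3.508 − 4.900 × 3.508² = 73.80 − 60.29 = 13.50 m.

13.5 m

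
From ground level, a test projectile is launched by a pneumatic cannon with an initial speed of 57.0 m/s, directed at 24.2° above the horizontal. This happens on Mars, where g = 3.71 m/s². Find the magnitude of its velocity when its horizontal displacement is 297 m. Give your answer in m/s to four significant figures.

Resolve: vₓ = 57.00 cos 24.2° = 51.99 m/s and v_y0 = 57.00 sin 24.2° = 23.37 m/s.
At x = 297 m, t = x/vₓ = 297/51.99 = 5.713 s.
Vertical velocity there: v_y = v_y0 − g t = 23.37 − 3.71 × 5.713 = 2.172 m/s.
Speed: √(vₓ² + v_y²) = √(51.99² + 2.172²) = 52.04 m/s.

52.04 m/s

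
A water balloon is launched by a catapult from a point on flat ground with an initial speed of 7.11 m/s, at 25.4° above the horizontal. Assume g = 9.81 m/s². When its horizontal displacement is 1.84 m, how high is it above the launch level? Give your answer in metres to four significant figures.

0.4711 m

Components: vₓ = 7.110 cos 25.4° = 6.423 m/s, v_y0 = 7.110 sin 25.4° = 3.050 m/s.
At x = 1.84 m, t = x/vₓ = 1.84/6.423 = 0.2865 s.
Height: y = v_y0 t − ½ g t² = 3.050 × 0.2865 − 4.905 × 0.2865² = 0.8737 − 0.4026 = 0.4711 m.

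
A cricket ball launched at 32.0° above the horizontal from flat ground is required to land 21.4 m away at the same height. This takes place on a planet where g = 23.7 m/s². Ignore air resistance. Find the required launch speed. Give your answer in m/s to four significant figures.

Level-ground range: R = v₀² sin(2θ)/g, so v₀ = √(gR / sin 2θ).
v₀ = √(23.7 × 21.4 / sin 64.00°) = √(507.2 / 0.8988) = √564.29 = 23.75 m/s.

23.75 m/s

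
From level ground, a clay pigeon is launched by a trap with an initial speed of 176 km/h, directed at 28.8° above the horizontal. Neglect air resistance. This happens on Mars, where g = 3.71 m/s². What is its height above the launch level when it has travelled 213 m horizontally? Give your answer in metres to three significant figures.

Convert: 176 km/h = 176/3.6 = 48.89 m/s.
Resolve: vₓ = 48.89 cos 28.8° = 42.84 m/s and v_y0 = 48.89 sin 28.8° = 23.55 m/s.
At x = 213 m, t = x/vₓ = 213/42.84 = 4.972 s.
Height: y = v_y0 t − ½ g t² = 23.55 × 4.972 − 1.855 × 4.972² = 117.1 − 45.85 = 71.24 m.

71.2 m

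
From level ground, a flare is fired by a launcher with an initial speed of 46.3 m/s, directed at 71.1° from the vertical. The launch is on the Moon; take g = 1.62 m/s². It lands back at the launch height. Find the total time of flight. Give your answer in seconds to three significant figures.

18.5 s

Horizontal component vₓ = 46.30 sin 71.1° = 43.80 m/s; vertical v_y0 = 46.30 cos 71.1° = 15.00 m/s.
Landing at launch height ⇒ T = 2 v_y0 / g = 2 × 15.00 / 1.62 = 18.52 s.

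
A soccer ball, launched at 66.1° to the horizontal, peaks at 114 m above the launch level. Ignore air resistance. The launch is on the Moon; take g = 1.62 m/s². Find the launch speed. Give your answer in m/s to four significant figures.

21.02 m/s

At the peak v_y = 0, so v_y0 = √(2gH) = √(2 × 1.62 × 114) = 19.22 m/s.
v_y0 = v₀ sin θ ⇒ v₀ = 19.22 / sin 66.1° = 21.02 m/s.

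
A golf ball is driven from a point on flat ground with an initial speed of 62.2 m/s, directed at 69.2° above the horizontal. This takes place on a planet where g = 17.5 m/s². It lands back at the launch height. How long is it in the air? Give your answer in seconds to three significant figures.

6.65 s

vₓ = 62.20 cos 69.2° = 22.09 m/s; v_y0 = 62.20 sin 69.2° = 58.15 m/s.
Landing at launch height ⇒ T = 2 v_y0 / g = 2 × 58.15 / 17.5 = 6.645 s.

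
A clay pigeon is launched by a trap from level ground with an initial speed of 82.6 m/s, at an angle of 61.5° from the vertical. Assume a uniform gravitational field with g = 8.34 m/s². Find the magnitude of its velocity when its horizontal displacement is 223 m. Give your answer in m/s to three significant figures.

Components: vₓ = 82.60 sin 61.5° = 72.59 m/s, v_y0 = 82.60 cos 61.5° = 39.41 m/s.
x = vₓ t ⇒ t = 223/72.59 = 3.072 s.
Vertical velocity there: v_y = v_y0 − g t = 39.41 − 8.34 × 3.072 = 13.79 m/s.
Speed: √(vₓ² + v_y²) = √(72.59² + 13.79²) = 73.89 m/s.

73.9 m/s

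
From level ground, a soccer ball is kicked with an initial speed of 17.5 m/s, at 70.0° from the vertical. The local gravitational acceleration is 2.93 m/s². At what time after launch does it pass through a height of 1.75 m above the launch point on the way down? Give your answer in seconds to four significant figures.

3.769 s

Resolve: vₓ = 17.50 sin 70.0° = 16.44 m/s and v_y0 = 17.50 cos 70.0° = 5.985 m/s.
Require v_y0 t − ½ g t² = 1.75, i.e. 1.465 t² − 5.985 t + 1.75 = 0.
Quadratic formula: t = (5.985 ± √25.569) / 2.93 = (5.985 ± 5.057) / 2.93 → t = 0.3170 s or 3.769 s.
The descending-branch root is 3.769 s.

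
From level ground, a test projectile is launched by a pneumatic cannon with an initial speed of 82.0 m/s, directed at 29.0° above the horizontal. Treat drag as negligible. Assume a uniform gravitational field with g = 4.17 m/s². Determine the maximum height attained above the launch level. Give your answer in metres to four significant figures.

189.5 m

Horizontal component vₓ = 82.00 cos 29.0° = 71.72 m/s; vertical v_y0 = 82.00 sin 29.0° = 39.75 m/s.
At the apex v_y = 0, so H = v_y0²/(2g) = 39.75²/8.340 = 189.5 m.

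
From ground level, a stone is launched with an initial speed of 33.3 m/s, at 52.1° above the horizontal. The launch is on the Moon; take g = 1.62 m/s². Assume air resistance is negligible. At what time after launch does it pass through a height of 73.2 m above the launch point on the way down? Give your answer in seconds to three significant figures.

Components: vₓ = 33.30 cos 52.1° = 20.46 m/s, v_y0 = 33.30 sin 52.1° = 26.28 m/s.
Set y = v_y0 t − ½ g t² = 73.2: 0.8100 t² − 26.28 t + 73.2 = 0.
t = [26.28 ± √(26.28² − 2·1.62·73.2)] / 1.62 = (26.28 ± 21.29) / 1.62, so t = 3.078 s or t = 29.36 s.
The descending-branch root is 29.36 s.

29.4 s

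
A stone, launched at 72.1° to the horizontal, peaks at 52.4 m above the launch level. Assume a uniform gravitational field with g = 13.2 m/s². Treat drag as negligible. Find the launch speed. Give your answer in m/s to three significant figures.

39.1 m/s

At the peak v_y = 0, so v_y0 = √(2gH) = √(2 × 13.2 × 52.4) = 37.19 m/s.
v_y0 = v₀ sin θ ⇒ v₀ = 37.19 / sin 72.1° = 39.09 m/s.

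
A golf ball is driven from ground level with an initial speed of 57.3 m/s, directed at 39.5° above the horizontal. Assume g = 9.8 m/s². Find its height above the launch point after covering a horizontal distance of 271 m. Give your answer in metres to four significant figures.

39.31 m

Components: vₓ = 57.30 cos 39.5° = 44.21 m/s, v_y0 = 57.30 sin 39.5° = 36.45 m/s.
Time to reach x = 271 m: t = x/vₓ = 271/44.21 = 6.129 s.
Height: y = v_y0 t − ½ g t² = 36.45 × 6.129 − 4.900 × 6.129² = 223.4 − 184.1 = 39.31 m.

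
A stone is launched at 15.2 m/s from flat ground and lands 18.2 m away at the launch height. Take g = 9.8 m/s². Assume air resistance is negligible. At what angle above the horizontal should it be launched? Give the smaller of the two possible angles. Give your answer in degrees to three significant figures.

Level-ground range R = v₀² sin(2θ)/g ⇒ sin(2θ) = gR/v₀² = 9.80 × 18.2 / 15.2² = 0.7720.
2θ = 50.53° or 180° − 50.53° = 129.5°, so θ = 25.27° or 64.73°.
The smaller angle is 25.27°.

25.3°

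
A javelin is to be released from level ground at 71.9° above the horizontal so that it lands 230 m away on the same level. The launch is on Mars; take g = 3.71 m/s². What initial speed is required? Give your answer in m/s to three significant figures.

From R = (v₀² / g) sin 2θ: v₀ = √(gR / sin 2θ).
v₀ = √(3.71 × 230 / sin 143.8°) = √(853.3 / 0.5906) = √1444.8 = 38.01 m/s.

38.0 m/s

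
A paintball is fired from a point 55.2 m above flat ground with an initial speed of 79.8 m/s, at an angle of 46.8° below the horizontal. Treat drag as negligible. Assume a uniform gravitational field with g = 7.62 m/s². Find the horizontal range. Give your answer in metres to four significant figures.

Resolve: vₓ = 79.80 cos 46.8° = 54.63 m/s and v_y0 = −58.17 m/s (downward).
With up positive and y = 0 at the ground: y(t) = 55.2 + (−58.17) t − 3.810 t². Setting y = 0 and taking the positive root: t = [−58.17 + √(58.17² + 2·7.62·55.2)] / 7.62 = (−58.17 + 65.00) / 7.62 = 0.8963 s.
Horizontal distance: R = vₓ t = 54.63 × 0.8963 = 48.96 m.

48.96 m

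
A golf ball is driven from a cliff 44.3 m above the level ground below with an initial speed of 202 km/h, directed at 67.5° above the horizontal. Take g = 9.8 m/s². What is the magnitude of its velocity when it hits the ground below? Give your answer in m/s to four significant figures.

Convert: 202 km/h = 202/3.6 = 56.11 m/s.
Horizontal component vₓ = 56.11 cos 67.5° = 21.47 m/s; vertical v_y0 = 56.11 sin 67.5° = 51.84 m/s.
The projectile lands when y = 44.3 + (51.84) t − ½·9.80·t² = 0. Positive root: t = (51.84 + √(51.84² + 2·9.80·44.3)) / 9.80 = (51.84 + 59.63) / 9.80 = 11.37 s.
Vertical velocity at impact: v_y = v_y0 − g t = 51.84 − 9.80 × 11.37 = −59.63 m/s.
Speed: |v| = √(vₓ² + v_y²) = √(21.47² + 59.63²) = 63.38 m/s.

63.38 m/s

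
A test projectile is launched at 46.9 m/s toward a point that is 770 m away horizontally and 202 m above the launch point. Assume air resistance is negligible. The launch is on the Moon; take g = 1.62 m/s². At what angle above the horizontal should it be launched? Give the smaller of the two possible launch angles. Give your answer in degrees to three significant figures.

34.0°

Trajectory: y = x tanθ − g x² (1 + tan²θ)/(2v₀²). With x = 770, y = 202, v₀ = 46.9, g = 1.62:
218.3 tan²θ − 770 tanθ + (420.3) = 0.
tanθ = [770 ± √(770² − 4 × 218.3 × (420.3))] / (2 × 218.3) = (770 ± 475.2) / 436.7, giving tanθ = 0.6751 or 2.852.
θ = 34.02° or 70.68°; the smaller is 34.02°.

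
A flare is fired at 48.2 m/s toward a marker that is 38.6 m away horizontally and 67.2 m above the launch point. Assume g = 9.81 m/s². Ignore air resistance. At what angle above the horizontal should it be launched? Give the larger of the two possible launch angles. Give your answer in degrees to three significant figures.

84.3°

Trajectory: y = x tanθ − g x² (1 + tan²θ)/(2v₀²). With x = 38.6, y = 67.2, v₀ = 48.2, g = 9.81:
3.146 tan²θ − 38.6 tanθ + (70.35) = 0.
tanθ = [38.6 ± √(38.6² − 4 × 3.146 × (70.35))] / (2 × 3.146) = (38.6 ± 24.59) / 6.291, giving tanθ = 2.226 or 10.04.
θ = 65.81° or 84.31°; the larger is 84.31°.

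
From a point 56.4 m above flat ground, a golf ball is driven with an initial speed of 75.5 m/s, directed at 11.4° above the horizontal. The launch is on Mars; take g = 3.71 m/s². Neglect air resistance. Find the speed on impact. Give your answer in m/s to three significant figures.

Resolve: vₓ = 75.50 cos 11.4° = 74.01 m/s and v_y0 = 75.50 sin 11.4° = 14.92 m/s.
Vertical motion (up positive, ground at y = 0): 1.855 t² − (14.92) t − 56.4 = 0, so t = (14.92 + √(14.92² + 2·3.71·56.4)) / 3.71 = (14.92 + 25.32) / 3.71 = 10.85 s.
Vertical velocity at impact: v_y = v_y0 − g t = 14.92 − 3.71 × 10.85 = −25.32 m/s.
Speed: |v| = √(vₓ² + v_y²) = √(74.01² + 25.32²) = 78.22 m/s.

78.2 m/s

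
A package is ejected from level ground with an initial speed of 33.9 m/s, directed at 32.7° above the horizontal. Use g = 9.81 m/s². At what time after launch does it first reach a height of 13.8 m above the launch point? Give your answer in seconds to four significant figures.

Horizontal component vₓ = 33.90 cos 32.7° = 28.53 m/s; vertical v_y0 = 33.90 sin 32.7° = 18.31 m/s.
Set y = v_y0 t − ½ g t² = 13.8: 4.905 t² − 18.31 t + 13.8 = 0.
t = [18.31 ± √(18.31² − 2·9.81·13.8)] / 9.81 = (18.31 ± 8.041) / 9.81, so t = 1.047 s or t = 2.687 s.
The first (ascending) time is 1.047 s.

1.047 s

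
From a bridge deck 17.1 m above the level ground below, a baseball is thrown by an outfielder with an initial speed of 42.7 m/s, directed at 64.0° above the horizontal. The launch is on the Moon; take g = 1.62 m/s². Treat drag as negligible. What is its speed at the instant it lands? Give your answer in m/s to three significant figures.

Horizontal component vₓ = 42.70 cos 64.0° = 18.72 m/s; vertical v_y0 = 42.70 sin 64.0° = 38.38 m/s.
With up positive and y = 0 at the ground: y(t) = 17.1 + (38.38) t − 0.8100 t². Setting y = 0 and taking the positive root: t = [38.38 + √(38.38² + 2·1.62·17.1)] / 1.62 = (38.38 + 39.09) / 1.62 = 47.82 s.
Vertical velocity at impact: v_y = v_y0 − g t = 38.38 − 1.62 × 47.82 = −39.09 m/s.
Speed: |v| = √(vₓ² + v_y²) = √(18.72² + 39.09²) = 43.34 m/s.

43.3 m/s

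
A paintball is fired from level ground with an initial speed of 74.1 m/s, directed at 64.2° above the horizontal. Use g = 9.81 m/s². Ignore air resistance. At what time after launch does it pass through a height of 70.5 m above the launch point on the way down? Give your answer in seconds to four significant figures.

12.45 s

Components: vₓ = 74.10 cos 64.2° = 32.25 m/s, v_y0 = 74.10 sin 64.2° = 66.71 m/s.
Height y(t) = 66.71 t − 4.905 t² = 70.5 gives 4.905 t² − 66.71 t + 70.5 = 0.
Quadratic formula: t = (66.71 ± √3067.5) / 9.81 = (66.71 ± 55.38) / 9.81 → t = 1.155 s or 12.45 s.
The descending-branch root is 12.45 s.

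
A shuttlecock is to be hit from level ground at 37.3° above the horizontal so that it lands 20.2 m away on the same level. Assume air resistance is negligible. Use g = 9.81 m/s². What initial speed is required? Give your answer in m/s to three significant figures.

14.3 m/s

On level ground R = v₀² sin 2θ / g ⇒ v₀ = √(gR / sin 2θ).
v₀ = √(9.81 × 20.2 / sin 74.60°) = √(198.2 / 0.9641) = √205.54 = 14.34 m/s.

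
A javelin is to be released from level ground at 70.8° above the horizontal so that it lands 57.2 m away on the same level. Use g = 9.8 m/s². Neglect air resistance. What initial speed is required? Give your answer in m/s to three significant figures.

30.0 m/s

From R = (v₀² / g) sin 2θ: v₀ = √(gR / sin 2θ).
v₀ = √(9.80 × 57.2 / sin 141.6°) = √(560.6 / 0.6211) = √902.46 = 30.04 m/s.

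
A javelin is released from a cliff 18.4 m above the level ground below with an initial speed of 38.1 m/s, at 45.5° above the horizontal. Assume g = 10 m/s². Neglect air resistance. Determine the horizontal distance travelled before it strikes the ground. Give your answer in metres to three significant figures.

161 m

Horizontal component vₓ = 38.10 cos 45.5° = 26.70 m/s; vertical v_y0 = 38.10 sin 45.5° = 27.17 m/s.
With up positive and y = 0 at the ground: y(t) = 18.4 + (27.17) t − 5.000 t². Setting y = 0 and taking the positive root: t = [27.17 + √(27.17² + 2·10.0·18.4)] / 10.0 = (27.17 + 33.26) / 10.0 = 6.044 s.
Horizontal distance: R = vₓ t = 26.70 × 6.044 = 161.4 m.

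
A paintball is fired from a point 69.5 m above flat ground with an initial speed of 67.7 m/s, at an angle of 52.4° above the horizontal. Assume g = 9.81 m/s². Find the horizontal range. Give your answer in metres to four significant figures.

Resolve: vₓ = 67.70 cos 52.4° = 41.31 m/s and v_y0 = 67.70 sin 52.4° = 53.64 m/s.
Vertical motion (up positive, ground at y = 0): 4.905 t² − (53.64) t − 69.5 = 0, so t = (53.64 + √(53.64² + 2·9.81·69.5)) / 9.81 = (53.64 + 65.12) / 9.81 = 12.11 s.
Horizontal distance: R = vₓ t = 41.31 × 12.11 = 500.1 m.

500.1 m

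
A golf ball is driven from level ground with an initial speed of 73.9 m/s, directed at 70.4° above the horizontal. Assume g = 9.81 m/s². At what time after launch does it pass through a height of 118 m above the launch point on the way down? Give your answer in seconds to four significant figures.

Components: vₓ = 73.90 cos 70.4° = 24.79 m/s, v_y0 = 73.90 sin 70.4° = 69.62 m/s.
Height y(t) = 69.62 t − 4.905 t² = 118 gives 4.905 t² − 69.62 t + 118 = 0.
Quadratic formula: t = (69.62 ± √2531.5) / 9.81 = (69.62 ± 50.31) / 9.81 → t = 1.968 s or 12.23 s.
The descending-branch root is 12.23 s.

12.23 s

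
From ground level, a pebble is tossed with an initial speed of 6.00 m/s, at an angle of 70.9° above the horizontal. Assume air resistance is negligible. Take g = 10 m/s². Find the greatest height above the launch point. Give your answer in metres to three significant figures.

Horizontal component vₓ = 6.000 cos 70.9° = 1.963 m/s; vertical v_y0 = 6.000 sin 70.9° = 5.670 m/s.
At the apex v_y = 0, so H = v_y0²/(2g) = 5.670²/20.00 = 1.607 m.

1.61 m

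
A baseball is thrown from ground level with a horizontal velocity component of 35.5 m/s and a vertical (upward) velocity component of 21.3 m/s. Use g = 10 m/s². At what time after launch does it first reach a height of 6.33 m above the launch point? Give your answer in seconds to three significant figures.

Set y = v_y0 t − ½ g t² = 6.33: 5.000 t² − 21.30 t + 6.33 = 0.
Quadratic formula: t = (21.30 ± √327.09) / 10.0 = (21.30 ± 18.09) / 10.0 → t = 0.3214 s or 3.939 s.
The first (ascending) time is 0.3214 s.

0.321 s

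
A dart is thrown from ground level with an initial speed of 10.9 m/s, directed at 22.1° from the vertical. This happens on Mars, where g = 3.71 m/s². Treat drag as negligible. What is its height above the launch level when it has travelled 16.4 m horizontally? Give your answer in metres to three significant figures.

10.7 m

Resolve: vₓ = 10.90 sin 22.1° = 4.101 m/s and v_y0 = 10.90 cos 22.1° = 10.10 m/s.
Time to reach x = 16.4 m: t = x/vₓ = 16.4/4.101 = 3.999 s.
Height: y = v_y0 t − ½ g t² = 10.10 × 3.999 − 1.855 × 3.999² = 40.39 − 29.67 = 10.72 m.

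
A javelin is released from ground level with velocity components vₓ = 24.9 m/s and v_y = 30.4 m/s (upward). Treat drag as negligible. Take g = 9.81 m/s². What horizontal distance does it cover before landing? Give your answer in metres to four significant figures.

154.3 m

Time aloft: T = 2 v_y0 / g = 2 × 30.40 / 9.81 = 6.198 s.
Range: R = vₓ T = 24.90 × 6.198 = 154.3 m.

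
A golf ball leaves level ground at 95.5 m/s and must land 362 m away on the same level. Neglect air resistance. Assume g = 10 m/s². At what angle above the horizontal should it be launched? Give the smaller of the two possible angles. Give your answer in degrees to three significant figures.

11.7°

Level-ground range R = v₀² sin(2θ)/g ⇒ sin(2θ) = gR/v₀² = 10.0 × 362 / 95.5² = 0.3969.
2θ = 23.39° or 180° − 23.39° = 156.6°, so θ = 11.69° or 78.31°.
The smaller angle is 11.69°.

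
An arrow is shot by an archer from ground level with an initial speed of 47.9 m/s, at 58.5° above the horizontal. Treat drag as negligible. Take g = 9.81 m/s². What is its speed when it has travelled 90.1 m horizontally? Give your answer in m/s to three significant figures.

vₓ = 47.90 cos 58.5° = 25.03 m/s; v_y0 = 47.90 sin 58.5° = 40.84 m/s.
Time to reach x = 90.1 m: t = x/vₓ = 90.1/25.03 = 3.600 s.
Vertical velocity there: v_y = v_y0 − g t = 40.84 − 9.81 × 3.600 = 5.525 m/s.
Speed: √(vₓ² + v_y²) = √(25.03² + 5.525²) = 25.63 m/s.

25.6 m/s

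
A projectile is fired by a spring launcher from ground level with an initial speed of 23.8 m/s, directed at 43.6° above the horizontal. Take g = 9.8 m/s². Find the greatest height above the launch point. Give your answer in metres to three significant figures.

13.7 m

Resolve: vₓ = 23.80 cos 43.6° = 17.24 m/s and v_y0 = 23.80 sin 43.6° = 16.41 m/s.
At the apex v_y = 0, so H = v_y0²/(2g) = 16.41²/19.60 = 13.74 m.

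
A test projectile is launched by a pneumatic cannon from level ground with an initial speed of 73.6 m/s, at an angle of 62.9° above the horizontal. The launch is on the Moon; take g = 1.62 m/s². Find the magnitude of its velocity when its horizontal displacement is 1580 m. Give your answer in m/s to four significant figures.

vₓ = 73.60 cos 62.9° = 33.53 m/s; v_y0 = 73.60 sin 62.9° = 65.52 m/s.
Time to reach x = 1580 m: t = x/vₓ = 1580/33.53 = 47.12 s.
Vertical velocity there: v_y = v_y0 − g t = 65.52 − 1.62 × 47.12 = −10.82 m/s.
Speed: √(vₓ² + v_y²) = √(33.53² + 10.82²) = 35.23 m/s.

35.23 m/s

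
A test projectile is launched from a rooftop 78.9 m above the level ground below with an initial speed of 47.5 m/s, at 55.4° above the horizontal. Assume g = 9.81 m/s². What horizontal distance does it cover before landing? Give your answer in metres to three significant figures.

260 m

vₓ = 47.50 cos 55.4° = 26.97 m/s; v_y0 = 47.50 sin 55.4° = 39.10 m/s.
Vertical motion (up positive, ground at y = 0): 4.905 t² − (39.10) t − 78.9 = 0, so t = (39.10 + √(39.10² + 2·9.81·78.9)) / 9.81 = (39.10 + 55.47) / 9.81 = 9.640 s.
Horizontal distance: R = vₓ t = 26.97 × 9.640 = 260.0 m.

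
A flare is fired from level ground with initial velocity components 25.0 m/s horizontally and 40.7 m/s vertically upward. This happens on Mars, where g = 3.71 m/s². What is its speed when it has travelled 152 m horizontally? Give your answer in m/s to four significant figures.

x = vₓ t ⇒ t = 152/25.00 = 6.080 s.
Vertical velocity there: v_y = v_y0 − g t = 40.70 − 3.71 × 6.080 = 18.14 m/s.
Speed: √(vₓ² + v_y²) = √(25.00² + 18.14²) = 30.89 m/s.

30.89 m/s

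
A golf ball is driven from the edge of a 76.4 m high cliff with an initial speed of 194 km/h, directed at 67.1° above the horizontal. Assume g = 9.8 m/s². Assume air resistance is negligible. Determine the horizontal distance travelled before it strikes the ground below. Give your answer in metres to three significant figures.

241 m

Convert: 194 km/h = 194/3.6 = 53.89 m/s.
Horizontal component vₓ = 53.89 cos 67.1° = 20.97 m/s; vertical v_y0 = 53.89 sin 67.1° = 49.64 m/s.
With up positive and y = 0 at the ground: y(t) = 76.4 + (49.64) t − 4.900 t². Setting y = 0 and taking the positive root: t = [49.64 + √(49.64² + 2·9.80·76.4)] / 9.80 = (49.64 + 62.94) / 9.80 = 11.49 s.
Horizontal distance: R = vₓ t = 20.97 × 11.49 = 240.9 m.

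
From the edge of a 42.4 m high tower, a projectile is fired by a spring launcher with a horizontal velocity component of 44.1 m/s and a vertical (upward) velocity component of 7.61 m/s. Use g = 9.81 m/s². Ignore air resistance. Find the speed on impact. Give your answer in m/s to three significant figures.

53.2 m/s

Vertical motion (up positive, ground at y = 0): 4.905 t² − (7.610) t − 42.4 = 0, so t = (7.610 + √(7.610² + 2·9.81·42.4)) / 9.81 = (7.610 + 29.83) / 9.81 = 3.816 s.
Vertical velocity at impact: v_y = v_y0 − g t = 7.610 − 9.81 × 3.816 = −29.83 m/s.
Speed: |v| = √(vₓ² + v_y²) = √(44.10² + 29.83²) = 53.24 m/s.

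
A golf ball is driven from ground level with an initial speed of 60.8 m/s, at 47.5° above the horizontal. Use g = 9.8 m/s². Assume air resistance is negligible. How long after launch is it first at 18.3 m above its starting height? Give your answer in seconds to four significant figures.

Horizontal component vₓ = 60.80 cos 47.5° = 41.08 m/s; vertical v_y0 = 60.80 sin 47.5° = 44.83 m/s.
Height y(t) = 44.83 t − 4.900 t² = 18.3 gives 4.900 t² − 44.83 t + 18.3 = 0.
t = [44.83 ± √(44.83² − 2·9.80·18.3)] / 9.80 = (44.83 ± 40.63) / 9.80, so t = 0.4283 s or t = 8.720 s.
The first (ascending) time is 0.4283 s.

0.4283 s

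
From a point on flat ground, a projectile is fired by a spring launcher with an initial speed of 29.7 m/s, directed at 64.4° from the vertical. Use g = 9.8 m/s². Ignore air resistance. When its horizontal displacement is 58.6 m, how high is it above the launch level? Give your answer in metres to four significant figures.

4.622 m

vₓ = 29.70 sin 64.4° = 26.78 m/s; v_y0 = 29.70 cos 64.4° = 12.83 m/s.
At x = 58.6 m, t = x/vₓ = 58.6/26.78 = 2.188 s.
Height: y = v_y0 t − ½ g t² = 12.83 × 2.188 − 4.900 × 2.188² = 28.08 − 23.45 = 4.622 m.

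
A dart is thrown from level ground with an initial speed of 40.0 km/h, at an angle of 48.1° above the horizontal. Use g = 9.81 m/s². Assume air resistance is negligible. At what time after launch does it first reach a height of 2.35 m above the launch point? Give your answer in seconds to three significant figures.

Convert: 40.0 km/h = 40.0/3.6 = 11.11 m/s.
vₓ = 11.11 cos 48.1° = 7.420 m/s; v_y0 = 11.11 sin 48.1° = 8.270 m/s.
Height y(t) = 8.270 t − 4.905 t² = 2.35 gives 4.905 t² − 8.270 t + 2.35 = 0.
t = [8.270 ± √(8.270² − 2·9.81·2.35)] / 9.81 = (8.270 ± 4.721) / 9.81, so t = 0.3618 s or t = 1.324 s.
The first (ascending) time is 0.3618 s.

0.362 s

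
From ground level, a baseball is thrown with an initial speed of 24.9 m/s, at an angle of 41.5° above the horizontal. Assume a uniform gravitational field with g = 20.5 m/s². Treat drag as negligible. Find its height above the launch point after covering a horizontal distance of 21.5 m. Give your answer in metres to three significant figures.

Horizontal component vₓ = 24.90 cos 41.5° = 18.65 m/s; vertical v_y0 = 24.90 sin 41.5° = 16.50 m/s.
Time to reach x = 21.5 m: t = x/vₓ = 21.5/18.65 = 1.153 s.
Height: y = v_y0 t − ½ g t² = 16.50 × 1.153 − 10.25 × 1.153² = 19.02 − 13.62 = 5.398 m.

5.40 m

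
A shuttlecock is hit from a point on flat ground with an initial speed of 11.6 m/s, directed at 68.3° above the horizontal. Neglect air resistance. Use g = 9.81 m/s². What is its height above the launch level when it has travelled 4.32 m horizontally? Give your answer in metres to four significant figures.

5.880 m

Horizontal component vₓ = 11.60 cos 68.3° = 4.289 m/s; vertical v_y0 = 11.60 sin 68.3° = 10.78 m/s.
x = vₓ t ⇒ t = 4.32/4.289 = 1.007 s.
Height: y = v_y0 t − ½ g t² = 10.78 × 1.007 − 4.905 × 1.007² = 10.86 − 4.976 = 5.880 m.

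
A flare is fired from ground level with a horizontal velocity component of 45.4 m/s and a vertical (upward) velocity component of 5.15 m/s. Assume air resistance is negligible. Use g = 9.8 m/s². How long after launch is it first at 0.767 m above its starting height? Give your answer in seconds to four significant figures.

0.1796 s

Height y(t) = 5.150 t − 4.900 t² = 0.767 gives 4.900 t² − 5.150 t + 0.767 = 0.
Quadratic formula: t = (5.150 ± √11.489) / 9.80 = (5.150 ± 3.390) / 9.80 → t = 0.1796 s or 0.8714 s.
The first (ascending) time is 0.1796 s.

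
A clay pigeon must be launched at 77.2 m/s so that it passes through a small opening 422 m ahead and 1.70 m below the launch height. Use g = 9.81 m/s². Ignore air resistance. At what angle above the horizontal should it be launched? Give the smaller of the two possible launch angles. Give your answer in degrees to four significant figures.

Trajectory: y = x tanθ − g x² (1 + tan²θ)/(2v₀²). With x = 422, y = −1.70, v₀ = 77.2, g = 9.81:
146.6 tan²θ − 422 tanθ + (144.9) = 0.
tanθ = [422 ± √(422² − 4 × 146.6 × (144.9))] / (2 × 146.6) = (422 ± 305.2) / 293.1, giving tanθ = 0.3984 or 2.481.
θ = 21.72° or 68.05°; the smaller is 21.72°.

21.72°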